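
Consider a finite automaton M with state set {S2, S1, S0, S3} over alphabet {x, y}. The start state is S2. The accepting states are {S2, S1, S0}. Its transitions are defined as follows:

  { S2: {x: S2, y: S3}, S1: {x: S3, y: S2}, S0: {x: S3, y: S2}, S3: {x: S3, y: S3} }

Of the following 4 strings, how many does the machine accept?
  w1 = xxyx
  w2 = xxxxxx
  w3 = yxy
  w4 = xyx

1

w1: Trace: S2 -x-> S2 -x-> S2 -y-> S3 -x-> S3  → end S3, rejected
w2: Trace: S2 -x-> S2 -x-> S2 -x-> S2 -x-> S2 -x-> S2 -x-> S2  → end S2, accepted
w3: Trace: S2 -y-> S3 -x-> S3 -y-> S3  → end S3, rejected
w4: Trace: S2 -x-> S2 -y-> S3 -x-> S3  → end S3, rejected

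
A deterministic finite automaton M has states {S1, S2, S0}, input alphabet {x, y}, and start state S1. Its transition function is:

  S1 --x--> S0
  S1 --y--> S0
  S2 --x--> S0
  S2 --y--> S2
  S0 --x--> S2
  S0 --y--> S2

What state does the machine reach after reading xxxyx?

Trace: S1 -x-> S0 -x-> S2 -x-> S0 -y-> S2 -x-> S0

S0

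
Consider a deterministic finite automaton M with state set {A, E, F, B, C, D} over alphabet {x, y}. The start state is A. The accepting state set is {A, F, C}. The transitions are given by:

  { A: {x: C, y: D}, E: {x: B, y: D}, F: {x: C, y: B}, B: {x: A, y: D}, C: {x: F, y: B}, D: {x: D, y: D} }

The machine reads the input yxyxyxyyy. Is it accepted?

A → D → D → D → D → D → D → D → D → D
End state D is not accepting.

No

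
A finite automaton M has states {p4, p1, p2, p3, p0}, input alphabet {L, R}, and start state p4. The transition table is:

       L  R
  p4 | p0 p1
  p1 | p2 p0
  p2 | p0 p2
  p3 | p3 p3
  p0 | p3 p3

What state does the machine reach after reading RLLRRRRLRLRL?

p4 → p1 → p2 → p0 → p3 → p3 → p3 → p3 → p3 → p3 → p3 → p3 → p3

p3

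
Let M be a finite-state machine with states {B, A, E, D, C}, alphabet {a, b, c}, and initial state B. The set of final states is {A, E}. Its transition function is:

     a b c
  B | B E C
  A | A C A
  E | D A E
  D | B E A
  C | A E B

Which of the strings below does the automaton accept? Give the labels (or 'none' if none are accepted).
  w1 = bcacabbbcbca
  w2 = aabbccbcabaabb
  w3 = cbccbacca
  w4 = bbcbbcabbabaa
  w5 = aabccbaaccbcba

w1: B → E → E → D → A → A → C → E → A → A → C → B → B  → end B, rejected
w2: B → B → B → E → A → A → A → C → B → B → E → D → B → E → A  → end A, accepted
w3: B → C → E → E → E → A → A → A → A → A  → end A, accepted
w4: B → E → A → A → C → E → E → D → E → A → A → C → A → A  → end A, accepted
w5: B → B → B → E → E → E → A → A → A → A → A → C → B → E → D  → end D, rejected

w2, w3, w4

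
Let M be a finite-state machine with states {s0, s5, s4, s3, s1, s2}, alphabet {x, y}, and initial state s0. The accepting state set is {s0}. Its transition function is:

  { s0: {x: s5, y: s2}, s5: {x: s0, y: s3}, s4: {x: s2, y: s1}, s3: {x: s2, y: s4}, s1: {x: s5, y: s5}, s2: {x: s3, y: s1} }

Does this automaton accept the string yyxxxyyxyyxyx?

No

Trace: s0 -y-> s2 -y-> s1 -x-> s5 -x-> s0 -x-> s5 -y-> s3 -y-> s4 -x-> s2 -y-> s1 -y-> s5 -x-> s0 -y-> s2 -x-> s3
End state s3 is not accepting.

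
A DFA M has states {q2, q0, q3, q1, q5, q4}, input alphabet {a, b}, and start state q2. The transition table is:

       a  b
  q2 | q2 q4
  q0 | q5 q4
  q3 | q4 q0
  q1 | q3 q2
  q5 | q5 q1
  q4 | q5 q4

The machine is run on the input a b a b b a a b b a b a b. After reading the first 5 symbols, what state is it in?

Trace: q2 -a-> q2 -b-> q4 -a-> q5 -b-> q1 -b-> q2
After 5 symbols: q2.

q2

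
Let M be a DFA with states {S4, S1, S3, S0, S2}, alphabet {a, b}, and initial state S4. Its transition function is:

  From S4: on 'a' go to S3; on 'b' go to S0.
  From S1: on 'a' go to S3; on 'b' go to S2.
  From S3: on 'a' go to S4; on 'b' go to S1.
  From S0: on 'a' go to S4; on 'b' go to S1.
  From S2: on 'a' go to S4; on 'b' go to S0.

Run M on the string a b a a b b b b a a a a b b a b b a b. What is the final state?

Trace: S4 -a-> S3 -b-> S1 -a-> S3 -a-> S4 -b-> S0 -b-> S1 -b-> S2 -b-> S0 -a-> S4 -a-> S3 -a-> S4 -a-> S3 -b-> S1 -b-> S2 -a-> S4 -b-> S0 -b-> S1 -a-> S3 -b-> S1

S1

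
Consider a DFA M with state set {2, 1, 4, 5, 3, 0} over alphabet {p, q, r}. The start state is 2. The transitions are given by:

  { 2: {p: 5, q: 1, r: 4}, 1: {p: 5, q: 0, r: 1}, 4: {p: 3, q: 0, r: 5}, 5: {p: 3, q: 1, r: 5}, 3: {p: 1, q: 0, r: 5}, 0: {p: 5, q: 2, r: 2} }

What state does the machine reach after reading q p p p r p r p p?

2 → 1 → 5 → 3 → 1 → 1 → 5 → 5 → 3 → 1

1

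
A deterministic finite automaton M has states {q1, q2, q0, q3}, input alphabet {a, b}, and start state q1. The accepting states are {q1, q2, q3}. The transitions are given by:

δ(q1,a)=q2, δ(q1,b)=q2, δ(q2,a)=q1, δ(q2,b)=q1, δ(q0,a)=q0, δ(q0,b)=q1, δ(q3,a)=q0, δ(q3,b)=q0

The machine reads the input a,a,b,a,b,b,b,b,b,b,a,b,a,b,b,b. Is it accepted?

Yes

start at q1
read 'a': q1 → q2
read 'a': q2 → q1
read 'b': q1 → q2
read 'a': q2 → q1
read 'b': q1 → q2
read 'b': q2 → q1
read 'b': q1 → q2
read 'b': q2 → q1
read 'b': q1 → q2
read 'b': q2 → q1
read 'a': q1 → q2
read 'b': q2 → q1
read 'a': q1 → q2
read 'b': q2 → q1
read 'b': q1 → q2
read 'b': q2 → q1
End state q1 is accepting.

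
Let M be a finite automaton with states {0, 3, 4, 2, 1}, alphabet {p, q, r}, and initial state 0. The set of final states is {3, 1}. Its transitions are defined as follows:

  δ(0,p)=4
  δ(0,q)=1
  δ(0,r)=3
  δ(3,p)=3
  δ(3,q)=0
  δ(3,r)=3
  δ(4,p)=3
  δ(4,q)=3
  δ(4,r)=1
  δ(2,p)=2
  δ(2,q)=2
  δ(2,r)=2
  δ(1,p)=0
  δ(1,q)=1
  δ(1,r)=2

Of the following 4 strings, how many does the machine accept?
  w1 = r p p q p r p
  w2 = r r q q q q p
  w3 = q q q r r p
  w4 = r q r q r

1

w1: 0 → 3 → 3 → 3 → 0 → 4 → 1 → 0  → end 0, rejected
w2: 0 → 3 → 3 → 0 → 1 → 1 → 1 → 0  → end 0, rejected
w3: 0 → 1 → 1 → 1 → 2 → 2 → 2  → end 2, rejected
w4: 0 → 3 → 0 → 3 → 0 → 3  → end 3, accepted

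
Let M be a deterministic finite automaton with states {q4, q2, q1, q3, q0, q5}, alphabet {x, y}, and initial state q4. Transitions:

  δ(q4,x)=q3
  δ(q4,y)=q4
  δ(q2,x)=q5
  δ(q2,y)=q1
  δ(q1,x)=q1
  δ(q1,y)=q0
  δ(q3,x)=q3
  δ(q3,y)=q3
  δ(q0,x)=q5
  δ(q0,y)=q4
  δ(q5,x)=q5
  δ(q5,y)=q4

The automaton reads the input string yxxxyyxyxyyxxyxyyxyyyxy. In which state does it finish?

start at q4
read 'y': q4 → q4
read 'x': q4 → q3
read 'x': q3 → q3
read 'x': q3 → q3
read 'y': q3 → q3
read 'y': q3 → q3
read 'x': q3 → q3
read 'y': q3 → q3
read 'x': q3 → q3
read 'y': q3 → q3
read 'y': q3 → q3
read 'x': q3 → q3
read 'x': q3 → q3
read 'y': q3 → q3
read 'x': q3 → q3
read 'y': q3 → q3
read 'y': q3 → q3
read 'x': q3 → q3
read 'y': q3 → q3
read 'y': q3 → q3
read 'y': q3 → q3
read 'x': q3 → q3
read 'y': q3 → q3

q3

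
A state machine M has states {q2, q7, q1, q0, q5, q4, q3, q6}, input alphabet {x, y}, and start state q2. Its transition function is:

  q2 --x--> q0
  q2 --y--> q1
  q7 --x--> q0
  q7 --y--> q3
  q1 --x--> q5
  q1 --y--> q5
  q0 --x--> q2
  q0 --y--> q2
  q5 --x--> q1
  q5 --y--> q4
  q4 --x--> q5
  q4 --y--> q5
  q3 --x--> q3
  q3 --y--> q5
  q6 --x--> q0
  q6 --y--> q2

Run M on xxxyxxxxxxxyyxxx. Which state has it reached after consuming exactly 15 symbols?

Trace: q2 -x-> q0 -x-> q2 -x-> q0 -y-> q2 -x-> q0 -x-> q2 -x-> q0 -x-> q2 -x-> q0 -x-> q2 -x-> q0 -y-> q2 -y-> q1 -x-> q5 -x-> q1
After 15 symbols: q1.

q1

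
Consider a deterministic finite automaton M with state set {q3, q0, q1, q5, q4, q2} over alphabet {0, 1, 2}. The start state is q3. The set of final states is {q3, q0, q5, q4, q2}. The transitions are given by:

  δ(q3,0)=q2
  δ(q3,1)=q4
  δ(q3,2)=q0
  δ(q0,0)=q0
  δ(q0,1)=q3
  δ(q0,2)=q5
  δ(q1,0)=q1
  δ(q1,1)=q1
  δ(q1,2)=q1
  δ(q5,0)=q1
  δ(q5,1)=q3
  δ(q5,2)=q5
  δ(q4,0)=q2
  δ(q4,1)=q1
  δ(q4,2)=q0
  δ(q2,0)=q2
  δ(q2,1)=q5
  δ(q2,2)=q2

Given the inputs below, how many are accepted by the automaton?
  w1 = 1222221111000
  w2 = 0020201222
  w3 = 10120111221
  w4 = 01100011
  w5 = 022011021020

w1: Trace: q3 -1-> q4 -2-> q0 -2-> q5 -2-> q5 -2-> q5 -2-> q5 -1-> q3 -1-> q4 -1-> q1 -1-> q1 -0-> q1 -0-> q1 -0-> q1  → end q1, rejected
w2: Trace: q3 -0-> q2 -0-> q2 -2-> q2 -0-> q2 -2-> q2 -0-> q2 -1-> q5 -2-> q5 -2-> q5 -2-> q5  → end q5, accepted
w3: Trace: q3 -1-> q4 -0-> q2 -1-> q5 -2-> q5 -0-> q1 -1-> q1 -1-> q1 -1-> q1 -2-> q1 -2-> q1 -1-> q1  → end q1, rejected
w4: Trace: q3 -0-> q2 -1-> q5 -1-> q3 -0-> q2 -0-> q2 -0-> q2 -1-> q5 -1-> q3  → end q3, accepted
w5: Trace: q3 -0-> q2 -2-> q2 -2-> q2 -0-> q2 -1-> q5 -1-> q3 -0-> q2 -2-> q2 -1-> q5 -0-> q1 -2-> q1 -0-> q1  → end q1, rejected

2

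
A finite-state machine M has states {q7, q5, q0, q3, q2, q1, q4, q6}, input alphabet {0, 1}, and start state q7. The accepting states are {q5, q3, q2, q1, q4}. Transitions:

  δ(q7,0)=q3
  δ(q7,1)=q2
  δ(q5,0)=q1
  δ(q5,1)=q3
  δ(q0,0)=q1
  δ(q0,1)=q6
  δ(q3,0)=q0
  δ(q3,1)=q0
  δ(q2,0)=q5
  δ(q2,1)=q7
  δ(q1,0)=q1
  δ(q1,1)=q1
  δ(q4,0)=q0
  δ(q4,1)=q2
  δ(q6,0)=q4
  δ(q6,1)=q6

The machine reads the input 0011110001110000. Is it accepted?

Yes

start at q7
read '0': q7 → q3
read '0': q3 → q0
read '1': q0 → q6
read '1': q6 → q6
read '1': q6 → q6
read '1': q6 → q6
read '0': q6 → q4
read '0': q4 → q0
read '0': q0 → q1
read '1': q1 → q1
read '1': q1 → q1
read '1': q1 → q1
read '0': q1 → q1
read '0': q1 → q1
read '0': q1 → q1
read '0': q1 → q1
End state q1 is accepting.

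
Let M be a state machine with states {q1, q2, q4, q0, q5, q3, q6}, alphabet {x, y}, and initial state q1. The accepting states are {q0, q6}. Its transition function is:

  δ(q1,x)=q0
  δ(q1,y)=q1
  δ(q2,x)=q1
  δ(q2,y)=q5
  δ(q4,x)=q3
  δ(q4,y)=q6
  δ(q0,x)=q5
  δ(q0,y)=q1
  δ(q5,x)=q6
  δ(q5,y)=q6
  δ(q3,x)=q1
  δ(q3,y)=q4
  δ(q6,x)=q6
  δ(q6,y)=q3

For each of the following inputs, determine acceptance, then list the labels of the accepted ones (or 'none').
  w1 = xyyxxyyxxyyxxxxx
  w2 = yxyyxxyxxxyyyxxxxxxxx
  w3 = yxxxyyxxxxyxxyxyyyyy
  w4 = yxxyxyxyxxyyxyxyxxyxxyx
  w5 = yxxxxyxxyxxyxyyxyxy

w1, w2

w1: q1 → q0 → q1 → q1 → q0 → q5 → q6 → q3 → q1 → q0 → q1 → q1 → q0 → q5 → q6 → q6 → q6  → end q6, accepted
w2: q1 → q1 → q0 → q1 → q1 → q0 → q5 → q6 → q6 → q6 → q6 → q3 → q4 → q6 → q6 → q6 → q6 → q6 → q6 → q6 → q6 → q6  → end q6, accepted
w3: q1 → q1 → q0 → q5 → q6 → q3 → q4 → q3 → q1 → q0 → q5 → q6 → q6 → q6 → q3 → q1 → q1 → q1 → q1 → q1 → q1  → end q1, rejected
w4: q1 → q1 → q0 → q5 → q6 → q6 → q3 → q1 → q1 → q0 → q5 → q6 → q3 → q1 → q1 → q0 → q1 → q0 → q5 → q6 → q6 → q6 → q3 → q1  → end q1, rejected
w5: q1 → q1 → q0 → q5 → q6 → q6 → q3 → q1 → q0 → q1 → q0 → q5 → q6 → q6 → q3 → q4 → q3 → q4 → q3 → q4  → end q4, rejected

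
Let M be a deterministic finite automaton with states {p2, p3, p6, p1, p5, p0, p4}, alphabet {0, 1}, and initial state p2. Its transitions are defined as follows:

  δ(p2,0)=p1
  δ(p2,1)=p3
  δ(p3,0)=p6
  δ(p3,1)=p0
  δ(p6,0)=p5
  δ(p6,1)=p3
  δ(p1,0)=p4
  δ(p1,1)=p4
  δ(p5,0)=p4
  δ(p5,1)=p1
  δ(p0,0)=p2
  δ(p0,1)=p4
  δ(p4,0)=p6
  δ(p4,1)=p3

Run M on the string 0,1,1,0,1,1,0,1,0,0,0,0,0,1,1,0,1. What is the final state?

start at p2
read '0': p2 → p1
read '1': p1 → p4
read '1': p4 → p3
read '0': p3 → p6
read '1': p6 → p3
read '1': p3 → p0
read '0': p0 → p2
read '1': p2 → p3
read '0': p3 → p6
read '0': p6 → p5
read '0': p5 → p4
read '0': p4 → p6
read '0': p6 → p5
read '1': p5 → p1
read '1': p1 → p4
read '0': p4 → p6
read '1': p6 → p3

p3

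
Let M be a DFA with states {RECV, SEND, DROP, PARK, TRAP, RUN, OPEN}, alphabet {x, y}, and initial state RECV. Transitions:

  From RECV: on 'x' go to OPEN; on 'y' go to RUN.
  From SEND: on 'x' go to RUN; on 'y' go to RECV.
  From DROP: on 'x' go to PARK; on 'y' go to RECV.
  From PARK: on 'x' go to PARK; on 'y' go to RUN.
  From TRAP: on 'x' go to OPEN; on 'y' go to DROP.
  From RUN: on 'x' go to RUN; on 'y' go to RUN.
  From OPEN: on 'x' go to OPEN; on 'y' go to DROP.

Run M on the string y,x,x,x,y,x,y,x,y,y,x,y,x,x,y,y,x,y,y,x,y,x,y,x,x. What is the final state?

RUN

Trace: RECV -y-> RUN -x-> RUN -x-> RUN -x-> RUN -y-> RUN -x-> RUN -y-> RUN -x-> RUN -y-> RUN -y-> RUN -x-> RUN -y-> RUN -x-> RUN -x-> RUN -y-> RUN -y-> RUN -x-> RUN -y-> RUN -y-> RUN -x-> RUN -y-> RUN -x-> RUN -y-> RUN -x-> RUN -x-> RUN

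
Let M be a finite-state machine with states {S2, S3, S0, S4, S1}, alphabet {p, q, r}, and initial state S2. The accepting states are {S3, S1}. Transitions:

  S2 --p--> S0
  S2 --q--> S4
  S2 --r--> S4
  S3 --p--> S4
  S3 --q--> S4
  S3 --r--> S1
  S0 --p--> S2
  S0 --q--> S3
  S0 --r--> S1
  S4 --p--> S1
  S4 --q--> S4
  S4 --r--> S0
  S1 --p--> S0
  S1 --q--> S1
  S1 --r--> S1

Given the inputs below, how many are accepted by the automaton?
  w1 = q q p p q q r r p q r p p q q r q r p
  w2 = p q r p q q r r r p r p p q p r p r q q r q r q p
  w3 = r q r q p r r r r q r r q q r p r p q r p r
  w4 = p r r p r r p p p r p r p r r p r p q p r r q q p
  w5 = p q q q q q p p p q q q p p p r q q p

w1: Trace: S2 -q-> S4 -q-> S4 -p-> S1 -p-> S0 -q-> S3 -q-> S4 -r-> S0 -r-> S1 -p-> S0 -q-> S3 -r-> S1 -p-> S0 -p-> S2 -q-> S4 -q-> S4 -r-> S0 -q-> S3 -r-> S1 -p-> S0  → end S0, rejected
w2: Trace: S2 -p-> S0 -q-> S3 -r-> S1 -p-> S0 -q-> S3 -q-> S4 -r-> S0 -r-> S1 -r-> S1 -p-> S0 -r-> S1 -p-> S0 -p-> S2 -q-> S4 -p-> S1 -r-> S1 -p-> S0 -r-> S1 -q-> S1 -q-> S1 -r-> S1 -q-> S1 -r-> S1 -q-> S1 -p-> S0  → end S0, rejected
w3: Trace: S2 -r-> S4 -q-> S4 -r-> S0 -q-> S3 -p-> S4 -r-> S0 -r-> S1 -r-> S1 -r-> S1 -q-> S1 -r-> S1 -r-> S1 -q-> S1 -q-> S1 -r-> S1 -p-> S0 -r-> S1 -p-> S0 -q-> S3 -r-> S1 -p-> S0 -r-> S1  → end S1, accepted
w4: Trace: S2 -p-> S0 -r-> S1 -r-> S1 -p-> S0 -r-> S1 -r-> S1 -p-> S0 -p-> S2 -p-> S0 -r-> S1 -p-> S0 -r-> S1 -p-> S0 -r-> S1 -r-> S1 -p-> S0 -r-> S1 -p-> S0 -q-> S3 -p-> S4 -r-> S0 -r-> S1 -q-> S1 -q-> S1 -p-> S0  → end S0, rejected
w5: Trace: S2 -p-> S0 -q-> S3 -q-> S4 -q-> S4 -q-> S4 -q-> S4 -p-> S1 -p-> S0 -p-> S2 -q-> S4 -q-> S4 -q-> S4 -p-> S1 -p-> S0 -p-> S2 -r-> S4 -q-> S4 -q-> S4 -p-> S1  → end S1, accepted

2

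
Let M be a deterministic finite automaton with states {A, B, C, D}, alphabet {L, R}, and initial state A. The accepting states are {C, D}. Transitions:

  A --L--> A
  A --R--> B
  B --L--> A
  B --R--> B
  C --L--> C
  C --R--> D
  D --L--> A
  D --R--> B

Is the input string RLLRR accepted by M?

Trace: A -R-> B -L-> A -L-> A -R-> B -R-> B
End state B is not accepting.

No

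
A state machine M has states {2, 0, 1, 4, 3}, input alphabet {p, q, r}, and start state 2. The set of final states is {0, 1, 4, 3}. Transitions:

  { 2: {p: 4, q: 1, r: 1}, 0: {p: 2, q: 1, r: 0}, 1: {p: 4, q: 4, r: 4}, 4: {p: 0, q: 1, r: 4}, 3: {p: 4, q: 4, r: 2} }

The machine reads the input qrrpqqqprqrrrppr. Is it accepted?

2 → 1 → 4 → 4 → 0 → 1 → 4 → 1 → 4 → 4 → 1 → 4 → 4 → 4 → 0 → 2 → 1
End state 1 is accepting.

Yes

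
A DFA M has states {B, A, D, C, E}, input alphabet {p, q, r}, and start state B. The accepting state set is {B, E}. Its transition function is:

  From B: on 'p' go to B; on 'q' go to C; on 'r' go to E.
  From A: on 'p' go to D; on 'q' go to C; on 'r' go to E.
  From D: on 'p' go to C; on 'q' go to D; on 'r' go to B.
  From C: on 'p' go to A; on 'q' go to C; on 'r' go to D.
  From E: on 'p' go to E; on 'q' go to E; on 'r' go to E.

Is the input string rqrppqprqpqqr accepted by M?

Yes

B → E → E → E → E → E → E → E → E → E → E → E → E → E
End state E is accepting.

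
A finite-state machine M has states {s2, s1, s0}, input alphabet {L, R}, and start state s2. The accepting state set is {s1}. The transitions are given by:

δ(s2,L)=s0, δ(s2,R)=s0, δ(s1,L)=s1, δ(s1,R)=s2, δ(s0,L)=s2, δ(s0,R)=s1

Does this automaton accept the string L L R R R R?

No

Trace: s2 -L-> s0 -L-> s2 -R-> s0 -R-> s1 -R-> s2 -R-> s0
End state s0 is not accepting.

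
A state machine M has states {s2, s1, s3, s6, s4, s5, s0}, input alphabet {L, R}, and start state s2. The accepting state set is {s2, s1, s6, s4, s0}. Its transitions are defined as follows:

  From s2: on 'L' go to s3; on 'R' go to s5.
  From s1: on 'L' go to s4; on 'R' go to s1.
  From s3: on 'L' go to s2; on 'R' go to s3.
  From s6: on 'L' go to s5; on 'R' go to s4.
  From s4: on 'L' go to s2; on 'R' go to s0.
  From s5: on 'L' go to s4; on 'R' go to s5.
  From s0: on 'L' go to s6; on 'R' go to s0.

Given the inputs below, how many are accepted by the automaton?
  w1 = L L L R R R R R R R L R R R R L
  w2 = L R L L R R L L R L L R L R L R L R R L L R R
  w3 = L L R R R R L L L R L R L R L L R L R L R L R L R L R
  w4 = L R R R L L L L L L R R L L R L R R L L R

2

w1: Trace: s2 -L-> s3 -L-> s2 -L-> s3 -R-> s3 -R-> s3 -R-> s3 -R-> s3 -R-> s3 -R-> s3 -R-> s3 -L-> s2 -R-> s5 -R-> s5 -R-> s5 -R-> s5 -L-> s4  → end s4, accepted
w2: Trace: s2 -L-> s3 -R-> s3 -L-> s2 -L-> s3 -R-> s3 -R-> s3 -L-> s2 -L-> s3 -R-> s3 -L-> s2 -L-> s3 -R-> s3 -L-> s2 -R-> s5 -L-> s4 -R-> s0 -L-> s6 -R-> s4 -R-> s0 -L-> s6 -L-> s5 -R-> s5 -R-> s5  → end s5, rejected
w3: Trace: s2 -L-> s3 -L-> s2 -R-> s5 -R-> s5 -R-> s5 -R-> s5 -L-> s4 -L-> s2 -L-> s3 -R-> s3 -L-> s2 -R-> s5 -L-> s4 -R-> s0 -L-> s6 -L-> s5 -R-> s5 -L-> s4 -R-> s0 -L-> s6 -R-> s4 -L-> s2 -R-> s5 -L-> s4 -R-> s0 -L-> s6 -R-> s4  → end s4, accepted
w4: Trace: s2 -L-> s3 -R-> s3 -R-> s3 -R-> s3 -L-> s2 -L-> s3 -L-> s2 -L-> s3 -L-> s2 -L-> s3 -R-> s3 -R-> s3 -L-> s2 -L-> s3 -R-> s3 -L-> s2 -R-> s5 -R-> s5 -L-> s4 -L-> s2 -R-> s5  → end s5, rejected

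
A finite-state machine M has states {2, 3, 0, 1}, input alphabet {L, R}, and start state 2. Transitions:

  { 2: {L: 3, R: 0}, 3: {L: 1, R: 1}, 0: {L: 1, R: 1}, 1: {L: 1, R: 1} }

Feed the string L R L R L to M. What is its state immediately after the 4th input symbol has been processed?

1

2 → 3 → 1 → 1 → 1
After 4 symbols: 1.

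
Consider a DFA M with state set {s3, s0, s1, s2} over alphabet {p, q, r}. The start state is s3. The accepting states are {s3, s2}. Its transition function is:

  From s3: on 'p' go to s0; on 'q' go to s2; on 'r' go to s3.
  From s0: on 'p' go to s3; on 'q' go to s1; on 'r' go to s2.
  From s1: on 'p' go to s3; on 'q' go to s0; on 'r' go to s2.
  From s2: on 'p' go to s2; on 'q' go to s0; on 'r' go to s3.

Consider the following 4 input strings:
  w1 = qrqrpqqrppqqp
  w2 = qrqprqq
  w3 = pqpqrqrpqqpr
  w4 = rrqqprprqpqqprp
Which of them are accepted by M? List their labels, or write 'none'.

w1, w3

w1: s3 → s2 → s3 → s2 → s3 → s0 → s1 → s0 → s2 → s2 → s2 → s0 → s1 → s3  → end s3, accepted
w2: s3 → s2 → s3 → s2 → s2 → s3 → s2 → s0  → end s0, rejected
w3: s3 → s0 → s1 → s3 → s2 → s3 → s2 → s3 → s0 → s1 → s0 → s3 → s3  → end s3, accepted
w4: s3 → s3 → s3 → s2 → s0 → s3 → s3 → s0 → s2 → s0 → s3 → s2 → s0 → s3 → s3 → s0  → end s0, rejected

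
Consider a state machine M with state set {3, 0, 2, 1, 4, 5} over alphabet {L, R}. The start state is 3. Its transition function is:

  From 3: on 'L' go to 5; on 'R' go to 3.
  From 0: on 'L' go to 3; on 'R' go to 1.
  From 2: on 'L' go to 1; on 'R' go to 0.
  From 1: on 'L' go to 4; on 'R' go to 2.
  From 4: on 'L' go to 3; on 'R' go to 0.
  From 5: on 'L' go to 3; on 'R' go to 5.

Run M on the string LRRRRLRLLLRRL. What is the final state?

3

3 → 5 → 5 → 5 → 5 → 5 → 3 → 3 → 5 → 3 → 5 → 5 → 5 → 3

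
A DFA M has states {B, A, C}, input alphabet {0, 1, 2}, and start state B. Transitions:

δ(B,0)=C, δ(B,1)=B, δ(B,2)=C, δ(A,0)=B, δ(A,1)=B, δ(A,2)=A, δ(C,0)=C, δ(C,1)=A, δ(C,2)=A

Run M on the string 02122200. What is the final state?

Trace: B -0-> C -2-> A -1-> B -2-> C -2-> A -2-> A -0-> B -0-> C

C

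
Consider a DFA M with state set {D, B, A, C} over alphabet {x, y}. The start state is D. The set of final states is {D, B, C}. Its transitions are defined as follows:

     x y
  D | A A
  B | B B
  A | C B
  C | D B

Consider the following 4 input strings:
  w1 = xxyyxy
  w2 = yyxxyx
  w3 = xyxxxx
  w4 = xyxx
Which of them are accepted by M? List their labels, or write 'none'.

w1, w2, w3, w4

w1: D → A → C → B → B → B → B  → end B, accepted
w2: D → A → B → B → B → B → B  → end B, accepted
w3: D → A → B → B → B → B → B  → end B, accepted
w4: D → A → B → B → B  → end B, accepted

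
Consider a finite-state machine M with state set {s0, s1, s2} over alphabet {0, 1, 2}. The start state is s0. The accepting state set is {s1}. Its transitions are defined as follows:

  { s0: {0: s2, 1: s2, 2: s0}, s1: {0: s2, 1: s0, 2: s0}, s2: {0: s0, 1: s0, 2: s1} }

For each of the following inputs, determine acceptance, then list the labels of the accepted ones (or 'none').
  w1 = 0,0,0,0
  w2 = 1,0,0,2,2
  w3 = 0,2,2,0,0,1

w1:
  start at s0
  read '0': s0 → s2
  read '0': s2 → s0
  read '0': s0 → s2
  read '0': s2 → s0
  end s0, rejected
w2:
  start at s0
  read '1': s0 → s2
  read '0': s2 → s0
  read '0': s0 → s2
  read '2': s2 → s1
  read '2': s1 → s0
  end s0, rejected
w3:
  start at s0
  read '0': s0 → s2
  read '2': s2 → s1
  read '2': s1 → s0
  read '0': s0 → s2
  read '0': s2 → s0
  read '1': s0 → s2
  end s2, rejected

none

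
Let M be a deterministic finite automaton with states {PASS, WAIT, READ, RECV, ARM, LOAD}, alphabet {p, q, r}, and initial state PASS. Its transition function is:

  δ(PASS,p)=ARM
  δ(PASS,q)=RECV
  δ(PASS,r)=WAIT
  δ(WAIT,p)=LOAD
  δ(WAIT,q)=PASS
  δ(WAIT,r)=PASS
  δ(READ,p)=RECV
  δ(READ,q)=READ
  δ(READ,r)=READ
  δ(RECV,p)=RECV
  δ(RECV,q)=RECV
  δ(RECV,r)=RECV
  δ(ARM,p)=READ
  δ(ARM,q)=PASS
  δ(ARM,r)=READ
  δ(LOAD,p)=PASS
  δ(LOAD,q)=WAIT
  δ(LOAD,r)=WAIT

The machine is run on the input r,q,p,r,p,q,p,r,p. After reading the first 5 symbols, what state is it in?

RECV

PASS → WAIT → PASS → ARM → READ → RECV
After 5 symbols: RECV.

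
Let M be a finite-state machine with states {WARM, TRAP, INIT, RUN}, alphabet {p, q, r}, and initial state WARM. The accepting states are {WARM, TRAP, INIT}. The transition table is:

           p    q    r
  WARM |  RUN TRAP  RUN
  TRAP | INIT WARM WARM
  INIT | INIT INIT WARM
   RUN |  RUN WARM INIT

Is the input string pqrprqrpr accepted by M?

Trace: WARM -p-> RUN -q-> WARM -r-> RUN -p-> RUN -r-> INIT -q-> INIT -r-> WARM -p-> RUN -r-> INIT
End state INIT is accepting.

Yes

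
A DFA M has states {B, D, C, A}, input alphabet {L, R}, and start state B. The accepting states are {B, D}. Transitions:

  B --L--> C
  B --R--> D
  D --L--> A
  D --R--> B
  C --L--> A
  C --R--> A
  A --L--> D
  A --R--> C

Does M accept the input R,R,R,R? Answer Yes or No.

Yes

B → D → B → D → B
End state B is accepting.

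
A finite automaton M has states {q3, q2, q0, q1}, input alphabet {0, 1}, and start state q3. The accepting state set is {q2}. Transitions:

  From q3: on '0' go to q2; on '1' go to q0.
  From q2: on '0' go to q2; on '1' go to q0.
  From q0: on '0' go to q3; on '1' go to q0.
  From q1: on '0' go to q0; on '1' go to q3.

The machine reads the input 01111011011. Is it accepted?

q3 → q2 → q0 → q0 → q0 → q0 → q3 → q0 → q0 → q3 → q0 → q0
End state q0 is not accepting.

No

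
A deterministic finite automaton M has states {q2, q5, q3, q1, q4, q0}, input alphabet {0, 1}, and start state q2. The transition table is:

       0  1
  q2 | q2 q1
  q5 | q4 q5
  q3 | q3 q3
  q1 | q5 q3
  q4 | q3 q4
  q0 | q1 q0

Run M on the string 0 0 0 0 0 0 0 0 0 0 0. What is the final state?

q2

q2 → q2 → q2 → q2 → q2 → q2 → q2 → q2 → q2 → q2 → q2 → q2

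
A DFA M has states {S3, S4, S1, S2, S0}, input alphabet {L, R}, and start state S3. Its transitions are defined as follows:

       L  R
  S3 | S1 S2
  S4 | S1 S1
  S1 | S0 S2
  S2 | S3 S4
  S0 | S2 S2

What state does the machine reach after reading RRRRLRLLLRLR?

S2

start at S3
read 'R': S3 → S2
read 'R': S2 → S4
read 'R': S4 → S1
read 'R': S1 → S2
read 'L': S2 → S3
read 'R': S3 → S2
read 'L': S2 → S3
read 'L': S3 → S1
read 'L': S1 → S0
read 'R': S0 → S2
read 'L': S2 → S3
read 'R': S3 → S2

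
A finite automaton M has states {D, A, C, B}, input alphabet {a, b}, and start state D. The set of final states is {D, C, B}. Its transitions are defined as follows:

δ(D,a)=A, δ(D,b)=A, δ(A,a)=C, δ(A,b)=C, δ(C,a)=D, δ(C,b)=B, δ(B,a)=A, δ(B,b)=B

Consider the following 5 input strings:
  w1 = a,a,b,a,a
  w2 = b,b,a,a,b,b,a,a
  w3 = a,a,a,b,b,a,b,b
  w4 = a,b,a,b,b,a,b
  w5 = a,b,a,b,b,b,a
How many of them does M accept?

w1:
  start at D
  read 'a': D → A
  read 'a': A → C
  read 'b': C → B
  read 'a': B → A
  read 'a': A → C
  end C, accepted
w2:
  start at D
  read 'b': D → A
  read 'b': A → C
  read 'a': C → D
  read 'a': D → A
  read 'b': A → C
  read 'b': C → B
  read 'a': B → A
  read 'a': A → C
  end C, accepted
w3:
  start at D
  read 'a': D → A
  read 'a': A → C
  read 'a': C → D
  read 'b': D → A
  read 'b': A → C
  read 'a': C → D
  read 'b': D → A
  read 'b': A → C
  end C, accepted
w4:
  start at D
  read 'a': D → A
  read 'b': A → C
  read 'a': C → D
  read 'b': D → A
  read 'b': A → C
  read 'a': C → D
  read 'b': D → A
  end A, rejected
w5:
  start at D
  read 'a': D → A
  read 'b': A → C
  read 'a': C → D
  read 'b': D → A
  read 'b': A → C
  read 'b': C → B
  read 'a': B → A
  end A, rejected

3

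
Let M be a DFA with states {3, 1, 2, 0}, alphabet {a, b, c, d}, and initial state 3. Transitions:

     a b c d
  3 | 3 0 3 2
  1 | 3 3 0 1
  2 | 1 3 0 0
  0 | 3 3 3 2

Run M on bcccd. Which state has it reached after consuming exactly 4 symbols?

3

3 → 0 → 3 → 3 → 3
After 4 symbols: 3.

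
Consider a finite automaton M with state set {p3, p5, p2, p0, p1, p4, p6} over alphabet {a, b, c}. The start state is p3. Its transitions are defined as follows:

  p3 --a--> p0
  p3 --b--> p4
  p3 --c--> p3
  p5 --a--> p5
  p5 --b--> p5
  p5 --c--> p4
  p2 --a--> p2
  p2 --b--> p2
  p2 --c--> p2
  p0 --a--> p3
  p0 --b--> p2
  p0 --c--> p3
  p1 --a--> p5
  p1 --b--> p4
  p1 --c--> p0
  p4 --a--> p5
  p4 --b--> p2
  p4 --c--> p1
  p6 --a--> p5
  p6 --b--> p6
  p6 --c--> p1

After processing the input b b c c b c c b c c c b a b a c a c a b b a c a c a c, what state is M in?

start at p3
read 'b': p3 → p4
read 'b': p4 → p2
read 'c': p2 → p2
read 'c': p2 → p2
read 'b': p2 → p2
read 'c': p2 → p2
read 'c': p2 → p2
read 'b': p2 → p2
read 'c': p2 → p2
read 'c': p2 → p2
read 'c': p2 → p2
read 'b': p2 → p2
read 'a': p2 → p2
read 'b': p2 → p2
read 'a': p2 → p2
read 'c': p2 → p2
read 'a': p2 → p2
read 'c': p2 → p2
read 'a': p2 → p2
read 'b': p2 → p2
read 'b': p2 → p2
read 'a': p2 → p2
read 'c': p2 → p2
read 'a': p2 → p2
read 'c': p2 → p2
read 'a': p2 → p2
read 'c': p2 → p2

p2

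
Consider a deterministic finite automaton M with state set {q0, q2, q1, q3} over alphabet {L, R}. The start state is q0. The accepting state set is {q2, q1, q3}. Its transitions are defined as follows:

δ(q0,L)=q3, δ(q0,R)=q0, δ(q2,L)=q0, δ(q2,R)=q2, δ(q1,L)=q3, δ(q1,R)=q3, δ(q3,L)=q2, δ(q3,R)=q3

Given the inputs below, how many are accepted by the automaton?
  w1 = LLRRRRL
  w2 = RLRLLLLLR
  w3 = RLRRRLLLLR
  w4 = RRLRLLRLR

2

w1:
  start at q0
  read 'L': q0 → q3
  read 'L': q3 → q2
  read 'R': q2 → q2
  read 'R': q2 → q2
  read 'R': q2 → q2
  read 'R': q2 → q2
  read 'L': q2 → q0
  end q0, rejected
w2:
  start at q0
  read 'R': q0 → q0
  read 'L': q0 → q3
  read 'R': q3 → q3
  read 'L': q3 → q2
  read 'L': q2 → q0
  read 'L': q0 → q3
  read 'L': q3 → q2
  read 'L': q2 → q0
  read 'R': q0 → q0
  end q0, rejected
w3:
  start at q0
  read 'R': q0 → q0
  read 'L': q0 → q3
  read 'R': q3 → q3
  read 'R': q3 → q3
  read 'R': q3 → q3
  read 'L': q3 → q2
  read 'L': q2 → q0
  read 'L': q0 → q3
  read 'L': q3 → q2
  read 'R': q2 → q2
  end q2, accepted
w4:
  start at q0
  read 'R': q0 → q0
  read 'R': q0 → q0
  read 'L': q0 → q3
  read 'R': q3 → q3
  read 'L': q3 → q2
  read 'L': q2 → q0
  read 'R': q0 → q0
  read 'L': q0 → q3
  read 'R': q3 → q3
  end q3, accepted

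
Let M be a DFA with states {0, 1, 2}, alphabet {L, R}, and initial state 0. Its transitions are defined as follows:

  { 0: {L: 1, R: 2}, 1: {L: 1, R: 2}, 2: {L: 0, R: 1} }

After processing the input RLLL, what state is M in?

0 → 2 → 0 → 1 → 1

1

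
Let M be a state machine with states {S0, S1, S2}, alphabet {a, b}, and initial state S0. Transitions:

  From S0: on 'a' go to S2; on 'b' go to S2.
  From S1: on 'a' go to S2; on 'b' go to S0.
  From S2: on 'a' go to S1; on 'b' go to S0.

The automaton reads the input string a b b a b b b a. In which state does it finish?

S2

start at S0
read 'a': S0 → S2
read 'b': S2 → S0
read 'b': S0 → S2
read 'a': S2 → S1
read 'b': S1 → S0
read 'b': S0 → S2
read 'b': S2 → S0
read 'a': S0 → S2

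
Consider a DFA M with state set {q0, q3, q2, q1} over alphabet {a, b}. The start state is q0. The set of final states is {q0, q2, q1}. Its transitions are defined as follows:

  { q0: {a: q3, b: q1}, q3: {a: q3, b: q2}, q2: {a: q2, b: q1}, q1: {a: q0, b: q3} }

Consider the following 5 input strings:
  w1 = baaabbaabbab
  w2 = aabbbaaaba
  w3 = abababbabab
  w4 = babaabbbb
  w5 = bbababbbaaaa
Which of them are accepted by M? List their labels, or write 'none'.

w1: Trace: q0 -b-> q1 -a-> q0 -a-> q3 -a-> q3 -b-> q2 -b-> q1 -a-> q0 -a-> q3 -b-> q2 -b-> q1 -a-> q0 -b-> q1  → end q1, accepted
w2: Trace: q0 -a-> q3 -a-> q3 -b-> q2 -b-> q1 -b-> q3 -a-> q3 -a-> q3 -a-> q3 -b-> q2 -a-> q2  → end q2, accepted
w3: Trace: q0 -a-> q3 -b-> q2 -a-> q2 -b-> q1 -a-> q0 -b-> q1 -b-> q3 -a-> q3 -b-> q2 -a-> q2 -b-> q1  → end q1, accepted
w4: Trace: q0 -b-> q1 -a-> q0 -b-> q1 -a-> q0 -a-> q3 -b-> q2 -b-> q1 -b-> q3 -b-> q2  → end q2, accepted
w5: Trace: q0 -b-> q1 -b-> q3 -a-> q3 -b-> q2 -a-> q2 -b-> q1 -b-> q3 -b-> q2 -a-> q2 -a-> q2 -a-> q2 -a-> q2  → end q2, accepted

w1, w2, w3, w4, w5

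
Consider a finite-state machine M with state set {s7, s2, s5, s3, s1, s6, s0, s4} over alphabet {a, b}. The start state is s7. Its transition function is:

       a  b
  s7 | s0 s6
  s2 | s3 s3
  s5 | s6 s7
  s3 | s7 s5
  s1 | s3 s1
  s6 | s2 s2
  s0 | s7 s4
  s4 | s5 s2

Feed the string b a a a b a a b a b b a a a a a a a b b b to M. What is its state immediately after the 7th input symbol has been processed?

s7 → s6 → s2 → s3 → s7 → s6 → s2 → s3
After 7 symbols: s3.

s3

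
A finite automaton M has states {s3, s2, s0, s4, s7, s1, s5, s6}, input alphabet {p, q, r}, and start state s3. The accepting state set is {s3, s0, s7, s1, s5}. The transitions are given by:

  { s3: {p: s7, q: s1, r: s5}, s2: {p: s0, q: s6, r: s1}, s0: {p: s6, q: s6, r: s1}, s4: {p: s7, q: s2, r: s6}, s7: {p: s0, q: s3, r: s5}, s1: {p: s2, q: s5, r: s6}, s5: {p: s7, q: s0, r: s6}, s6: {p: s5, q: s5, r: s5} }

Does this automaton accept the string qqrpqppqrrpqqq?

Yes

Trace: s3 -q-> s1 -q-> s5 -r-> s6 -p-> s5 -q-> s0 -p-> s6 -p-> s5 -q-> s0 -r-> s1 -r-> s6 -p-> s5 -q-> s0 -q-> s6 -q-> s5
End state s5 is accepting.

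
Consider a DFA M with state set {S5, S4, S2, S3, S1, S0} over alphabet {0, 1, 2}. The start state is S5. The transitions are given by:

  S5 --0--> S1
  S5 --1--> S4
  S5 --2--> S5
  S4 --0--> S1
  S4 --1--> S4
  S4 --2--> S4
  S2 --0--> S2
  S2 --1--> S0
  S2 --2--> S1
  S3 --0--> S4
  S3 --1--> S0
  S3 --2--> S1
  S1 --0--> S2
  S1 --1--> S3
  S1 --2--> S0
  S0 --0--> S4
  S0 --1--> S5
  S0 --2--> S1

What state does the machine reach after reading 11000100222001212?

S5 → S4 → S4 → S1 → S2 → S2 → S0 → S4 → S1 → S0 → S1 → S0 → S4 → S1 → S3 → S1 → S3 → S1

S1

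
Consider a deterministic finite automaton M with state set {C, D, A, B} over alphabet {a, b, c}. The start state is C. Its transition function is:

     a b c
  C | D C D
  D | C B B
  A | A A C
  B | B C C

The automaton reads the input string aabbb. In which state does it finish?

Trace: C -a-> D -a-> C -b-> C -b-> C -b-> C

C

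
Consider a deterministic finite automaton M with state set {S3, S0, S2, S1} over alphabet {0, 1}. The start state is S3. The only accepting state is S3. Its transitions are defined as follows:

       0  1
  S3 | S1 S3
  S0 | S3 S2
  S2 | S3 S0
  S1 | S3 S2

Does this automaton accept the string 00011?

S3 → S1 → S3 → S1 → S2 → S0
End state S0 is not accepting.

No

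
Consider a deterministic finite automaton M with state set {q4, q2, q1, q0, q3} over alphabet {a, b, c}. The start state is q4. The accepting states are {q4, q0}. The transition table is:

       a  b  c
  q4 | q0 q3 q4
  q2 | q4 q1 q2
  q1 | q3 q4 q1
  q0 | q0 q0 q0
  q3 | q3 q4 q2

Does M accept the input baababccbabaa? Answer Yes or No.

Yes

start at q4
read 'b': q4 → q3
read 'a': q3 → q3
read 'a': q3 → q3
read 'b': q3 → q4
read 'a': q4 → q0
read 'b': q0 → q0
read 'c': q0 → q0
read 'c': q0 → q0
read 'b': q0 → q0
read 'a': q0 → q0
read 'b': q0 → q0
read 'a': q0 → q0
read 'a': q0 → q0
End state q0 is accepting.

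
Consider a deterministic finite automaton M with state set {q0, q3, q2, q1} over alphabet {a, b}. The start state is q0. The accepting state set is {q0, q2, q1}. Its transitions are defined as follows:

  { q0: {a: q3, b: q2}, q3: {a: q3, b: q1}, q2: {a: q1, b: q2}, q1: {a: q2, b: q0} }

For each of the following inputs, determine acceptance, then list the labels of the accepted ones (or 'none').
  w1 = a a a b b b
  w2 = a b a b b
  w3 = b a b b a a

w1: Trace: q0 -a-> q3 -a-> q3 -a-> q3 -b-> q1 -b-> q0 -b-> q2  → end q2, accepted
w2: Trace: q0 -a-> q3 -b-> q1 -a-> q2 -b-> q2 -b-> q2  → end q2, accepted
w3: Trace: q0 -b-> q2 -a-> q1 -b-> q0 -b-> q2 -a-> q1 -a-> q2  → end q2, accepted

w1, w2, w3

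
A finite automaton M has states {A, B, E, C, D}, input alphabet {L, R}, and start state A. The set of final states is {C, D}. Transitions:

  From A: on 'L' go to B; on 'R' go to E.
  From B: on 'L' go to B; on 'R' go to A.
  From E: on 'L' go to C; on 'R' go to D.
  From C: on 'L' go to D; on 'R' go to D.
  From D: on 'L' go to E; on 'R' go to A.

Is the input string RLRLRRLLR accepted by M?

No

A → E → C → D → E → D → A → B → B → A
End state A is not accepting.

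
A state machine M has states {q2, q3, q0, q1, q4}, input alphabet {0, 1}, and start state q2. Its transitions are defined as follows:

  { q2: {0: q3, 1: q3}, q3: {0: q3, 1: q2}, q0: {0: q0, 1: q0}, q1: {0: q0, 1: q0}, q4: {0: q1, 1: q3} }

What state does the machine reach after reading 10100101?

q2

Trace: q2 -1-> q3 -0-> q3 -1-> q2 -0-> q3 -0-> q3 -1-> q2 -0-> q3 -1-> q2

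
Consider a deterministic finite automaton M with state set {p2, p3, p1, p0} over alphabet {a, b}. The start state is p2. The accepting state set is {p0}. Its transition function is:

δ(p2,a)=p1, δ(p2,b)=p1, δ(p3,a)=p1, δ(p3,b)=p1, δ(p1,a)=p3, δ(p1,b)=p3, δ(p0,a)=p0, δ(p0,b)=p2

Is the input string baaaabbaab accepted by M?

No

p2 → p1 → p3 → p1 → p3 → p1 → p3 → p1 → p3 → p1 → p3
End state p3 is not accepting.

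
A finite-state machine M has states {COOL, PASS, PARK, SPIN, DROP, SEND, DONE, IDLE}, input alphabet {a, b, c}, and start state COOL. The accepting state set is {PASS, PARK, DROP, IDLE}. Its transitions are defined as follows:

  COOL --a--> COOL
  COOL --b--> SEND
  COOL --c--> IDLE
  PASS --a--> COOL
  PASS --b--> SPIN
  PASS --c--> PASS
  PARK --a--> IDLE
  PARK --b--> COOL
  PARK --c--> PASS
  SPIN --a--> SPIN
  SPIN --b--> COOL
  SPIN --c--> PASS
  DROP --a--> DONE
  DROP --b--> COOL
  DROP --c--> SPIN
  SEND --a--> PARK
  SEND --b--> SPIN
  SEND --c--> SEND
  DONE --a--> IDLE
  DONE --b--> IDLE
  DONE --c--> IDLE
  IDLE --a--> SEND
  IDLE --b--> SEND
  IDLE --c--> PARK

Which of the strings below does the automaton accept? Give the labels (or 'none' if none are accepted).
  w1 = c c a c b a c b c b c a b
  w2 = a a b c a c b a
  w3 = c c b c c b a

none

w1: COOL → IDLE → PARK → IDLE → PARK → COOL → COOL → IDLE → SEND → SEND → SPIN → PASS → COOL → SEND  → end SEND, rejected
w2: COOL → COOL → COOL → SEND → SEND → PARK → PASS → SPIN → SPIN  → end SPIN, rejected
w3: COOL → IDLE → PARK → COOL → IDLE → PARK → COOL → COOL  → end COOL, rejected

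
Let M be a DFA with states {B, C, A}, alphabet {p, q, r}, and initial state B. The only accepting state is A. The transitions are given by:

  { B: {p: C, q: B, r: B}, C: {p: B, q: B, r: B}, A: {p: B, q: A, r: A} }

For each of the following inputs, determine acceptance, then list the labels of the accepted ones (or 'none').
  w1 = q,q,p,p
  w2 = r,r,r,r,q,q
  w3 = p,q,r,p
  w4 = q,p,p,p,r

w1: B → B → B → C → B  → end B, rejected
w2: B → B → B → B → B → B → B  → end B, rejected
w3: B → C → B → B → C  → end C, rejected
w4: B → B → C → B → C → B  → end B, rejected

none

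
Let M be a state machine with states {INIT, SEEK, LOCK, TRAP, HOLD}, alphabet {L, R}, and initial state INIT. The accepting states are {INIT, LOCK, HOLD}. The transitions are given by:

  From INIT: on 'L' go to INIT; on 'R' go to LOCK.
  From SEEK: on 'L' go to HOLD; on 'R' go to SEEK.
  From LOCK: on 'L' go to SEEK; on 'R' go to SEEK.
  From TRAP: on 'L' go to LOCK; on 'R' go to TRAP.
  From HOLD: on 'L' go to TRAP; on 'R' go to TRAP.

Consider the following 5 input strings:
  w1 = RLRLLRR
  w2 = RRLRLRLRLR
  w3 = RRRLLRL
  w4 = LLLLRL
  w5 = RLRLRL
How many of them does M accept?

2

w1: Trace: INIT -R-> LOCK -L-> SEEK -R-> SEEK -L-> HOLD -L-> TRAP -R-> TRAP -R-> TRAP  → end TRAP, rejected
w2: Trace: INIT -R-> LOCK -R-> SEEK -L-> HOLD -R-> TRAP -L-> LOCK -R-> SEEK -L-> HOLD -R-> TRAP -L-> LOCK -R-> SEEK  → end SEEK, rejected
w3: Trace: INIT -R-> LOCK -R-> SEEK -R-> SEEK -L-> HOLD -L-> TRAP -R-> TRAP -L-> LOCK  → end LOCK, accepted
w4: Trace: INIT -L-> INIT -L-> INIT -L-> INIT -L-> INIT -R-> LOCK -L-> SEEK  → end SEEK, rejected
w5: Trace: INIT -R-> LOCK -L-> SEEK -R-> SEEK -L-> HOLD -R-> TRAP -L-> LOCK  → end LOCK, accepted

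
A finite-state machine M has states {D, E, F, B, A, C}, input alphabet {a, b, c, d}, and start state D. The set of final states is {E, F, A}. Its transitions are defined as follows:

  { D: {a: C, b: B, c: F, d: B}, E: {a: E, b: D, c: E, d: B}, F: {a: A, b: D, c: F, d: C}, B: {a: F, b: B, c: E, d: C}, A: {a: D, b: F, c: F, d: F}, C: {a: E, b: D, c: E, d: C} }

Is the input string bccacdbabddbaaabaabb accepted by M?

No

D → B → E → E → E → E → B → B → F → D → B → C → D → C → E → E → D → C → E → D → B
End state B is not accepting.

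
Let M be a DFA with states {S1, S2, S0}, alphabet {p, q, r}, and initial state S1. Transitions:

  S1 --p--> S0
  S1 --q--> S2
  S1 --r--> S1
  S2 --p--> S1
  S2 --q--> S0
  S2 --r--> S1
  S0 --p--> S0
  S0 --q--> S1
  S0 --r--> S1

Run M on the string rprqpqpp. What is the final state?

S0

start at S1
read 'r': S1 → S1
read 'p': S1 → S0
read 'r': S0 → S1
read 'q': S1 → S2
read 'p': S2 → S1
read 'q': S1 → S2
read 'p': S2 → S1
read 'p': S1 → S0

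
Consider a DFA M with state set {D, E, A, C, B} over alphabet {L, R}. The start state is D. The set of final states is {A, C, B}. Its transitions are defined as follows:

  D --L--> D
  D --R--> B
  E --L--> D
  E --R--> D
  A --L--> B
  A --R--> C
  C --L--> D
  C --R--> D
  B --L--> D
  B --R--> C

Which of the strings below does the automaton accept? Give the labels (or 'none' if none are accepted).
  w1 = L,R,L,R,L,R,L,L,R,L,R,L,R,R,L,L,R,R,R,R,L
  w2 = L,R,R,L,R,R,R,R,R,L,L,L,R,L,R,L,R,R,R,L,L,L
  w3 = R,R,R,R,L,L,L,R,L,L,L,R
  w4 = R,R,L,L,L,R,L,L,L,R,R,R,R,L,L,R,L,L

w1:
  start at D
  read 'L': D → D
  read 'R': D → B
  read 'L': B → D
  read 'R': D → B
  read 'L': B → D
  read 'R': D → B
  read 'L': B → D
  read 'L': D → D
  read 'R': D → B
  read 'L': B → D
  read 'R': D → B
  read 'L': B → D
  read 'R': D → B
  read 'R': B → C
  read 'L': C → D
  read 'L': D → D
  read 'R': D → B
  read 'R': B → C
  read 'R': C → D
  read 'R': D → B
  read 'L': B → D
  end D, rejected
w2:
  start at D
  read 'L': D → D
  read 'R': D → B
  read 'R': B → C
  read 'L': C → D
  read 'R': D → B
  read 'R': B → C
  read 'R': C → D
  read 'R': D → B
  read 'R': B → C
  read 'L': C → D
  read 'L': D → D
  read 'L': D → D
  read 'R': D → B
  read 'L': B → D
  read 'R': D → B
  read 'L': B → D
  read 'R': D → B
  read 'R': B → C
  read 'R': C → D
  read 'L': D → D
  read 'L': D → D
  read 'L': D → D
  end D, rejected
w3:
  start at D
  read 'R': D → B
  read 'R': B → C
  read 'R': C → D
  read 'R': D → B
  read 'L': B → D
  read 'L': D → D
  read 'L': D → D
  read 'R': D → B
  read 'L': B → D
  read 'L': D → D
  read 'L': D → D
  read 'R': D → B
  end B, accepted
w4:
  start at D
  read 'R': D → B
  read 'R': B → C
  read 'L': C → D
  read 'L': D → D
  read 'L': D → D
  read 'R': D → B
  read 'L': B → D
  read 'L': D → D
  read 'L': D → D
  read 'R': D → B
  read 'R': B → C
  read 'R': C → D
  read 'R': D → B
  read 'L': B → D
  read 'L': D → D
  read 'R': D → B
  read 'L': B → D
  read 'L': D → D
  end D, rejected

w3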